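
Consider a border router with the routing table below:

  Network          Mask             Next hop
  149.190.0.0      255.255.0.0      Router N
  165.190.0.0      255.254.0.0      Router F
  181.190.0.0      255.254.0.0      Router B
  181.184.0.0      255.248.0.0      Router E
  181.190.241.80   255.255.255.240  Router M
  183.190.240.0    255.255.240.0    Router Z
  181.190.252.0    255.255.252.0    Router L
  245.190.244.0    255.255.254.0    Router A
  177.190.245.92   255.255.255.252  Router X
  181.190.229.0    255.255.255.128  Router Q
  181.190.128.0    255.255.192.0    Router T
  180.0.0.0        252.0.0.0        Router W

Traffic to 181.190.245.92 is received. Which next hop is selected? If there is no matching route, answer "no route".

Routes whose prefix contains 181.190.245.92:
  180.0.0.0/6 (180.0.0.0 - 183.255.255.255) -> Router W
  181.184.0.0/13 (181.184.0.0 - 181.191.255.255) -> Router E
  181.190.0.0/15 (181.190.0.0 - 181.191.255.255) -> Router B
More-specific entries that do NOT match:
  177.190.245.92/30 (177.190.245.92 - 177.190.245.95) does not contain 181.190.245.92
  181.190.241.80/28 (181.190.241.80 - 181.190.241.95) does not contain 181.190.245.92
  181.190.229.0/25 (181.190.229.0 - 181.190.229.127) does not contain 181.190.245.92
  245.190.244.0/23 (245.190.244.0 - 245.190.245.255) does not contain 181.190.245.92
  181.190.252.0/22 (181.190.252.0 - 181.190.255.255) does not contain 181.190.245.92
  183.190.240.0/20 (183.190.240.0 - 183.190.255.255) does not contain 181.190.245.92
  181.190.128.0/18 (181.190.128.0 - 181.190.191.255) does not contain 181.190.245.92
  149.190.0.0/16 (149.190.0.0 - 149.190.255.255) does not contain 181.190.245.92
Longest matching prefix is /15 -> next hop Router B.

Router B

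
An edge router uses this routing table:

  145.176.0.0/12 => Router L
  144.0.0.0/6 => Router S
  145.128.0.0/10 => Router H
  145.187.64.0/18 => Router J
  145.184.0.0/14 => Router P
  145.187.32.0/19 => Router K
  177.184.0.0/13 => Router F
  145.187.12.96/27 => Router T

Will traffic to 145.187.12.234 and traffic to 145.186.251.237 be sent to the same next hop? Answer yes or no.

yes

145.187.12.234: longest match 145.184.0.0/14 -> Router P
145.186.251.237: longest match 145.184.0.0/14 -> Router P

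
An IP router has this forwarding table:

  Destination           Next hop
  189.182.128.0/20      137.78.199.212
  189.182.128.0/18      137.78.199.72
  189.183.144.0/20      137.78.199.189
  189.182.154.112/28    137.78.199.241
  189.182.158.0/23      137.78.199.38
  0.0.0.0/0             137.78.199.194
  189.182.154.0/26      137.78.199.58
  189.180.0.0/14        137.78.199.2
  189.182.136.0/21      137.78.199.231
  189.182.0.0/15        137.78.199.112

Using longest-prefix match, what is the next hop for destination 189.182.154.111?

137.78.199.72

Routes whose prefix contains 189.182.154.111:
  0.0.0.0/0 (default, matches everything) -> 137.78.199.194
  189.180.0.0/14 (189.180.0.0 - 189.183.255.255) -> 137.78.199.2
  189.182.0.0/15 (189.182.0.0 - 189.183.255.255) -> 137.78.199.112
  189.182.128.0/18 (189.182.128.0 - 189.182.191.255) -> 137.78.199.72
More-specific entries that do NOT match:
  189.182.154.112/28 (189.182.154.112 - 189.182.154.127) does not contain 189.182.154.111
  189.182.154.0/26 (189.182.154.0 - 189.182.154.63) does not contain 189.182.154.111
  189.182.158.0/23 (189.182.158.0 - 189.182.159.255) does not contain 189.182.154.111
  189.182.136.0/21 (189.182.136.0 - 189.182.143.255) does not contain 189.182.154.111
  189.182.128.0/20 (189.182.128.0 - 189.182.143.255) does not contain 189.182.154.111
  189.183.144.0/20 (189.183.144.0 - 189.183.159.255) does not contain 189.182.154.111
Longest matching prefix is /18 -> next hop 137.78.199.72.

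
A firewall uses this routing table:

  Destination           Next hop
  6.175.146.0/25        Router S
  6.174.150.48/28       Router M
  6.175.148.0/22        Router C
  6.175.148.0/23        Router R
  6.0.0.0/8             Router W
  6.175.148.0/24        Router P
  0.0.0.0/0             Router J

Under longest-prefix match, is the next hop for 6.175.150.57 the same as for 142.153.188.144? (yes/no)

6.175.150.57: longest match 6.175.148.0/22 -> Router C
142.153.188.144: longest match 0.0.0.0/0 -> Router J

no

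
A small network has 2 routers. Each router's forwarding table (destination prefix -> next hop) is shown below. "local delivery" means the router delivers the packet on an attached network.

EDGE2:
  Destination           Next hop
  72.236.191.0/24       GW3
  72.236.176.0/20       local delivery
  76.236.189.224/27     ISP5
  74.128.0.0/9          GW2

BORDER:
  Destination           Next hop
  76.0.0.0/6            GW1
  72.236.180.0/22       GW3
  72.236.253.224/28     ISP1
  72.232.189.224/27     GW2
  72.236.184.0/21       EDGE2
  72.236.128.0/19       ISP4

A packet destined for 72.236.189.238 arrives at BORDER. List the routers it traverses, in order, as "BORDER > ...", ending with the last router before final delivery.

At BORDER: longest match for 72.236.189.238 is 72.236.184.0/21 -> EDGE2
At EDGE2: longest match for 72.236.189.238 is 72.236.176.0/20 -> local delivery

BORDER > EDGE2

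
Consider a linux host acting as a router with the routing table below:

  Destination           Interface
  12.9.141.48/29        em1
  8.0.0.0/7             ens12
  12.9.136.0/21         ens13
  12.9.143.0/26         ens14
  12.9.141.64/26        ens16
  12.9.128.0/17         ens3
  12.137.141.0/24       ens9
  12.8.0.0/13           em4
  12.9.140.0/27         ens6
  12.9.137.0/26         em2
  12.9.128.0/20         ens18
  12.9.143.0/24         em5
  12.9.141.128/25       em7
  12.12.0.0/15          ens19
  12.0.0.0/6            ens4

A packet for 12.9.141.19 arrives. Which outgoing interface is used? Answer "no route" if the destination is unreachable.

ens13

Routes whose prefix contains 12.9.141.19:
  12.0.0.0/6 (12.0.0.0 - 15.255.255.255) -> ens4
  12.8.0.0/13 (12.8.0.0 - 12.15.255.255) -> em4
  12.9.128.0/17 (12.9.128.0 - 12.9.255.255) -> ens3
  12.9.128.0/20 (12.9.128.0 - 12.9.143.255) -> ens18
  12.9.136.0/21 (12.9.136.0 - 12.9.143.255) -> ens13
More-specific entries that do NOT match:
  12.9.141.48/29 (12.9.141.48 - 12.9.141.55) does not contain 12.9.141.19
  12.9.140.0/27 (12.9.140.0 - 12.9.140.31) does not contain 12.9.141.19
  12.9.143.0/26 (12.9.143.0 - 12.9.143.63) does not contain 12.9.141.19
  12.9.141.64/26 (12.9.141.64 - 12.9.141.127) does not contain 12.9.141.19
  12.9.137.0/26 (12.9.137.0 - 12.9.137.63) does not contain 12.9.141.19
  12.9.141.128/25 (12.9.141.128 - 12.9.141.255) does not contain 12.9.141.19
  12.137.141.0/24 (12.137.141.0 - 12.137.141.255) does not contain 12.9.141.19
  12.9.143.0/24 (12.9.143.0 - 12.9.143.255) does not contain 12.9.141.19
Longest matching prefix is /21 -> interface ens13.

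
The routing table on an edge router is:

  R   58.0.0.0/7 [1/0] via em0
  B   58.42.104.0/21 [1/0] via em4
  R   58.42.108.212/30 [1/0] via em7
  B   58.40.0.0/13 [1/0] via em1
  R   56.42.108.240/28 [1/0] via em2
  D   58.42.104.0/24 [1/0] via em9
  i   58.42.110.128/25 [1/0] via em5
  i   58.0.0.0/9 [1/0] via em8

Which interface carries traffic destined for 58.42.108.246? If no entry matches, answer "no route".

em4

Routes whose prefix contains 58.42.108.246:
  58.0.0.0/7 (58.0.0.0 - 59.255.255.255) -> em0
  58.0.0.0/9 (58.0.0.0 - 58.127.255.255) -> em8
  58.40.0.0/13 (58.40.0.0 - 58.47.255.255) -> em1
  58.42.104.0/21 (58.42.104.0 - 58.42.111.255) -> em4
More-specific entries that do NOT match:
  58.42.108.212/30 (58.42.108.212 - 58.42.108.215) does not contain 58.42.108.246
  56.42.108.240/28 (56.42.108.240 - 56.42.108.255) does not contain 58.42.108.246
  58.42.110.128/25 (58.42.110.128 - 58.42.110.255) does not contain 58.42.108.246
  58.42.104.0/24 (58.42.104.0 - 58.42.104.255) does not contain 58.42.108.246
Longest matching prefix is /21 -> interface em4.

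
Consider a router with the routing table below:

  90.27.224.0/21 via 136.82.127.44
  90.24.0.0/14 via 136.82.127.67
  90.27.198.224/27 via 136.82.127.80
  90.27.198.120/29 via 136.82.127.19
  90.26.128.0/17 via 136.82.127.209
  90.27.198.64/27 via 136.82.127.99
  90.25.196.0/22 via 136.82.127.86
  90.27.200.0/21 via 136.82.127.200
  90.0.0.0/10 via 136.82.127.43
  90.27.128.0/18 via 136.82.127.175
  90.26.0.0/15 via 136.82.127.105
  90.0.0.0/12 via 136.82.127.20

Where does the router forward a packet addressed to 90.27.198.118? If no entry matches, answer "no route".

136.82.127.105

Routes whose prefix contains 90.27.198.118:
  90.0.0.0/10 (90.0.0.0 - 90.63.255.255) -> 136.82.127.43
  90.24.0.0/14 (90.24.0.0 - 90.27.255.255) -> 136.82.127.67
  90.26.0.0/15 (90.26.0.0 - 90.27.255.255) -> 136.82.127.105
More-specific entries that do NOT match:
  90.27.198.120/29 (90.27.198.120 - 90.27.198.127) does not contain 90.27.198.118
  90.27.198.224/27 (90.27.198.224 - 90.27.198.255) does not contain 90.27.198.118
  90.27.198.64/27 (90.27.198.64 - 90.27.198.95) does not contain 90.27.198.118
  90.25.196.0/22 (90.25.196.0 - 90.25.199.255) does not contain 90.27.198.118
  90.27.224.0/21 (90.27.224.0 - 90.27.231.255) does not contain 90.27.198.118
  90.27.200.0/21 (90.27.200.0 - 90.27.207.255) does not contain 90.27.198.118
  90.27.128.0/18 (90.27.128.0 - 90.27.191.255) does not contain 90.27.198.118
  90.26.128.0/17 (90.26.128.0 - 90.26.255.255) does not contain 90.27.198.118
Longest matching prefix is /15 -> next hop 136.82.127.105.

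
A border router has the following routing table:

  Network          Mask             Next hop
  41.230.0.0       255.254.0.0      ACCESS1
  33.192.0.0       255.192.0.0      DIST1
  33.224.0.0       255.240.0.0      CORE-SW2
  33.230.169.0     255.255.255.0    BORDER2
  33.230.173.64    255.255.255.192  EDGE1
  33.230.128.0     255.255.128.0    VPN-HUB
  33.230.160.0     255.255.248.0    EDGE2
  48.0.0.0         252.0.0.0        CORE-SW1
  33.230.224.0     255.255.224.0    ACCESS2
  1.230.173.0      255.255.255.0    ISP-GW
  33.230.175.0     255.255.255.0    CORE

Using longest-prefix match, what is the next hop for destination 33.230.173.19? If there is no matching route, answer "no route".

Routes whose prefix contains 33.230.173.19:
  33.192.0.0/10 (33.192.0.0 - 33.255.255.255) -> DIST1
  33.224.0.0/12 (33.224.0.0 - 33.239.255.255) -> CORE-SW2
  33.230.128.0/17 (33.230.128.0 - 33.230.255.255) -> VPN-HUB
More-specific entries that do NOT match:
  33.230.173.64/26 (33.230.173.64 - 33.230.173.127) does not contain 33.230.173.19
  33.230.169.0/24 (33.230.169.0 - 33.230.169.255) does not contain 33.230.173.19
  1.230.173.0/24 (1.230.173.0 - 1.230.173.255) does not contain 33.230.173.19
  33.230.175.0/24 (33.230.175.0 - 33.230.175.255) does not contain 33.230.173.19
  33.230.160.0/21 (33.230.160.0 - 33.230.167.255) does not contain 33.230.173.19
  33.230.224.0/19 (33.230.224.0 - 33.230.255.255) does not contain 33.230.173.19
Longest matching prefix is /17 -> next hop VPN-HUB.

VPN-HUB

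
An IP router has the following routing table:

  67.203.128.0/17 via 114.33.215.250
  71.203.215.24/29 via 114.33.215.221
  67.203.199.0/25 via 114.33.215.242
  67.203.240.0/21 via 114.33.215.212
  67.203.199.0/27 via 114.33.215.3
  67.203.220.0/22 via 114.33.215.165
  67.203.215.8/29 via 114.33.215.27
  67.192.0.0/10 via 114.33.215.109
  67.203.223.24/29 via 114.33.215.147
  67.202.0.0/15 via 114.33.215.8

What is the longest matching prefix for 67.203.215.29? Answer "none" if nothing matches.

67.203.128.0/17

Entries matching 67.203.215.29:
  67.192.0.0/10 (67.192.0.0 - 67.255.255.255)
  67.202.0.0/15 (67.202.0.0 - 67.203.255.255)
  67.203.128.0/17 (67.203.128.0 - 67.203.255.255)
Most specific is 67.203.128.0/17.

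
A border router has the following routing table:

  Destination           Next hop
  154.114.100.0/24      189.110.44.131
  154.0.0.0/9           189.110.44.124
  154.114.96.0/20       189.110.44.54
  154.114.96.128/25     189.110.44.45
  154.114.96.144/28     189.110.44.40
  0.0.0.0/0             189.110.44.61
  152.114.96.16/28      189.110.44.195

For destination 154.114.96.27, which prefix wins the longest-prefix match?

Entries matching 154.114.96.27:
  0.0.0.0/0 (default, matches everything)
  154.0.0.0/9 (154.0.0.0 - 154.127.255.255)
  154.114.96.0/20 (154.114.96.0 - 154.114.111.255)
Most specific is 154.114.96.0/20.

154.114.96.0/20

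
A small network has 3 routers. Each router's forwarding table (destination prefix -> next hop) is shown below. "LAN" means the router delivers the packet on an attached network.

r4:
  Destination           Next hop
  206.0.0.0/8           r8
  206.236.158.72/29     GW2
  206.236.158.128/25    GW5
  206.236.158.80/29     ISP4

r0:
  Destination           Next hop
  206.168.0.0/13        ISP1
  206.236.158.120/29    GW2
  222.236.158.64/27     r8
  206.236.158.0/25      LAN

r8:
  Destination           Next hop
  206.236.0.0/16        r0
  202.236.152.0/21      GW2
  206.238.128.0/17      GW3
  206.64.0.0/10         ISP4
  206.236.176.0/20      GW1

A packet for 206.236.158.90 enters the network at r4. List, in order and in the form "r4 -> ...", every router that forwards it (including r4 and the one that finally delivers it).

At r4: longest match for 206.236.158.90 is 206.0.0.0/8 -> r8
At r8: longest match for 206.236.158.90 is 206.236.0.0/16 -> r0
At r0: longest match for 206.236.158.90 is 206.236.158.0/25 -> LAN

r4 -> r8 -> r0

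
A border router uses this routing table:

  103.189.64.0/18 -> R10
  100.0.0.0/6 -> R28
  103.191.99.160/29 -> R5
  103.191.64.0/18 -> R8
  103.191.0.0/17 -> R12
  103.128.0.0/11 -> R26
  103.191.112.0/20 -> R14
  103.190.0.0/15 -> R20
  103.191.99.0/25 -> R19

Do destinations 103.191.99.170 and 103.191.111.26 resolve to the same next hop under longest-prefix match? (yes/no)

103.191.99.170: longest match 103.191.64.0/18 -> R8
103.191.111.26: longest match 103.191.64.0/18 -> R8

yes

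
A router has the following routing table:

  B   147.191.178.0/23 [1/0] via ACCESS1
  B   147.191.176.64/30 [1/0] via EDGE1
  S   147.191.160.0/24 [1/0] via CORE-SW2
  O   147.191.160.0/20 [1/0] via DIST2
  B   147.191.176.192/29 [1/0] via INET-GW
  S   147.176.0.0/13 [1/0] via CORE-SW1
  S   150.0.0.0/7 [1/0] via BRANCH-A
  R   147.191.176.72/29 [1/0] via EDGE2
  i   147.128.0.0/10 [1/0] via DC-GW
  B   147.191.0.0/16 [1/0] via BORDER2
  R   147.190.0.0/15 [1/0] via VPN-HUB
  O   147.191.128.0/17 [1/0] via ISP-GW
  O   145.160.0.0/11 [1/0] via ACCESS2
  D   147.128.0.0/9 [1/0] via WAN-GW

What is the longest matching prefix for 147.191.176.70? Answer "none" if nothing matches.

Entries matching 147.191.176.70:
  147.128.0.0/9 (147.128.0.0 - 147.255.255.255)
  147.128.0.0/10 (147.128.0.0 - 147.191.255.255)
  147.190.0.0/15 (147.190.0.0 - 147.191.255.255)
  147.191.0.0/16 (147.191.0.0 - 147.191.255.255)
  147.191.128.0/17 (147.191.128.0 - 147.191.255.255)
Most specific is 147.191.128.0/17.

147.191.128.0/17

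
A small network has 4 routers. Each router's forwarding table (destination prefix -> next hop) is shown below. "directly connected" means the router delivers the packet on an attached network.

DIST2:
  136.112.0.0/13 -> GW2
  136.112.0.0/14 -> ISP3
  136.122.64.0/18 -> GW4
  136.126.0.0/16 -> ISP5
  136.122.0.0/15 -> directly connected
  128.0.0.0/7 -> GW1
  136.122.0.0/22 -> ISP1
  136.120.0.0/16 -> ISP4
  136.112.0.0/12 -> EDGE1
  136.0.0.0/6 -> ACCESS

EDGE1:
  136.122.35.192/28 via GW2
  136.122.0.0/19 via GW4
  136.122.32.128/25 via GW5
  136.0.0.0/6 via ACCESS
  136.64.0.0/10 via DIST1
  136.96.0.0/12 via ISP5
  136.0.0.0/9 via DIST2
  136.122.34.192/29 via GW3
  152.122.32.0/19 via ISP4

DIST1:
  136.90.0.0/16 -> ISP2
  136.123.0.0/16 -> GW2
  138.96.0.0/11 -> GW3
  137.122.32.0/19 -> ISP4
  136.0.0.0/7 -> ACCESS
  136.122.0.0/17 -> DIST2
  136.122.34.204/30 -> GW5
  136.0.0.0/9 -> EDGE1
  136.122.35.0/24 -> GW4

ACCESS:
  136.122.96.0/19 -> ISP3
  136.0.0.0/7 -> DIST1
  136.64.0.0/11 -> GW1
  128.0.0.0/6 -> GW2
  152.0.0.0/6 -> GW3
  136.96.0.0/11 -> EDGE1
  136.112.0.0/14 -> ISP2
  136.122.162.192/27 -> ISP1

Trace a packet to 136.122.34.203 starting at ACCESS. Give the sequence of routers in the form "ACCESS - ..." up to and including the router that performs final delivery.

ACCESS - EDGE1 - DIST1 - DIST2

At ACCESS: longest match for 136.122.34.203 is 136.96.0.0/11 -> EDGE1
At EDGE1: longest match for 136.122.34.203 is 136.64.0.0/10 -> DIST1
At DIST1: longest match for 136.122.34.203 is 136.122.0.0/17 -> DIST2
At DIST2: longest match for 136.122.34.203 is 136.122.0.0/15 -> directly connected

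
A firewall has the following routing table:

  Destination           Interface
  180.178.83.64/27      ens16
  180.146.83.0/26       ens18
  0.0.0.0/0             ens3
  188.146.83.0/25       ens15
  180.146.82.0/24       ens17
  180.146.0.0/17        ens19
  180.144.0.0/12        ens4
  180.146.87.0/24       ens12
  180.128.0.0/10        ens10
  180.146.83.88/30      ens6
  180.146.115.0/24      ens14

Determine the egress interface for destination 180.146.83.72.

ens19

Routes whose prefix contains 180.146.83.72:
  0.0.0.0/0 (default, matches everything) -> ens3
  180.128.0.0/10 (180.128.0.0 - 180.191.255.255) -> ens10
  180.144.0.0/12 (180.144.0.0 - 180.159.255.255) -> ens4
  180.146.0.0/17 (180.146.0.0 - 180.146.127.255) -> ens19
More-specific entries that do NOT match:
  180.146.83.88/30 (180.146.83.88 - 180.146.83.91) does not contain 180.146.83.72
  180.178.83.64/27 (180.178.83.64 - 180.178.83.95) does not contain 180.146.83.72
  180.146.83.0/26 (180.146.83.0 - 180.146.83.63) does not contain 180.146.83.72
  188.146.83.0/25 (188.146.83.0 - 188.146.83.127) does not contain 180.146.83.72
  180.146.82.0/24 (180.146.82.0 - 180.146.82.255) does not contain 180.146.83.72
  180.146.87.0/24 (180.146.87.0 - 180.146.87.255) does not contain 180.146.83.72
  180.146.115.0/24 (180.146.115.0 - 180.146.115.255) does not contain 180.146.83.72
Longest matching prefix is /17 -> interface ens19.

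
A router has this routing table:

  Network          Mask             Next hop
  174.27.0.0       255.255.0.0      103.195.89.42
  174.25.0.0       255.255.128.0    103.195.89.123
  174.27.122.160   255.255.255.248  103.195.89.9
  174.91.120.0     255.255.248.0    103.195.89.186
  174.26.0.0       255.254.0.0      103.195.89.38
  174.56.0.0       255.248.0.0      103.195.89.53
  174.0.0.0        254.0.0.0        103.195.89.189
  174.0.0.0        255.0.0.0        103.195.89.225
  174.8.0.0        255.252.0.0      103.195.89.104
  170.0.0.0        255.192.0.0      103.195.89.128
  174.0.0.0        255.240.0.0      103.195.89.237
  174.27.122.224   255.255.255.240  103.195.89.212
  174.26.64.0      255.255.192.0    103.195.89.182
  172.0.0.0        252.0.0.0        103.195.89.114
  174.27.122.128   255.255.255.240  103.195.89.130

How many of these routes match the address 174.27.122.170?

Prefixes containing 174.27.122.170:
  172.0.0.0/6 (172.0.0.0 - 175.255.255.255)
  174.0.0.0/7 (174.0.0.0 - 175.255.255.255)
  174.0.0.0/8 (174.0.0.0 - 174.255.255.255)
  174.26.0.0/15 (174.26.0.0 - 174.27.255.255)
  174.27.0.0/16 (174.27.0.0 - 174.27.255.255)
Total matching entries: 5.

5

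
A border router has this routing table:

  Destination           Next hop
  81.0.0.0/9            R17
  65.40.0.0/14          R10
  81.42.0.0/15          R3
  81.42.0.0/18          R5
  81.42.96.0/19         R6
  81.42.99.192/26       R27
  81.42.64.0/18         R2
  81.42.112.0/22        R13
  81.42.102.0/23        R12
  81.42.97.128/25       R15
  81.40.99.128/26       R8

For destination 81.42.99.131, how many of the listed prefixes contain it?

Prefixes containing 81.42.99.131:
  81.0.0.0/9 (81.0.0.0 - 81.127.255.255)
  81.42.0.0/15 (81.42.0.0 - 81.43.255.255)
  81.42.64.0/18 (81.42.64.0 - 81.42.127.255)
  81.42.96.0/19 (81.42.96.0 - 81.42.127.255)
Total matching entries: 4.

4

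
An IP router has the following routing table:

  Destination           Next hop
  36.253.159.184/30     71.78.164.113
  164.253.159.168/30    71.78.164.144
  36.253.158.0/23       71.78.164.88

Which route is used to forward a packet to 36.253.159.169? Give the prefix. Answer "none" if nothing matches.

36.253.158.0/23

Entries matching 36.253.159.169:
  36.253.158.0/23 (36.253.158.0 - 36.253.159.255)
Most specific is 36.253.158.0/23.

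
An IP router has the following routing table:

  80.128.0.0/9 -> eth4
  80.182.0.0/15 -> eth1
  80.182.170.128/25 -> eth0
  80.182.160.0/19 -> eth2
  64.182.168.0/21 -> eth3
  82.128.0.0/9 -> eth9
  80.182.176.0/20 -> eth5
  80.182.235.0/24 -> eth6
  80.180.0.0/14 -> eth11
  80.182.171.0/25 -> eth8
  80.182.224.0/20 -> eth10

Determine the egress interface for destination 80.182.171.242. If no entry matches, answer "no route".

Routes whose prefix contains 80.182.171.242:
  80.128.0.0/9 (80.128.0.0 - 80.255.255.255) -> eth4
  80.180.0.0/14 (80.180.0.0 - 80.183.255.255) -> eth11
  80.182.0.0/15 (80.182.0.0 - 80.183.255.255) -> eth1
  80.182.160.0/19 (80.182.160.0 - 80.182.191.255) -> eth2
More-specific entries that do NOT match:
  80.182.170.128/25 (80.182.170.128 - 80.182.170.255) does not contain 80.182.171.242
  80.182.171.0/25 (80.182.171.0 - 80.182.171.127) does not contain 80.182.171.242
  80.182.235.0/24 (80.182.235.0 - 80.182.235.255) does not contain 80.182.171.242
  64.182.168.0/21 (64.182.168.0 - 64.182.175.255) does not contain 80.182.171.242
  80.182.176.0/20 (80.182.176.0 - 80.182.191.255) does not contain 80.182.171.242
  80.182.224.0/20 (80.182.224.0 - 80.182.239.255) does not contain 80.182.171.242
Longest matching prefix is /19 -> interface eth2.

eth2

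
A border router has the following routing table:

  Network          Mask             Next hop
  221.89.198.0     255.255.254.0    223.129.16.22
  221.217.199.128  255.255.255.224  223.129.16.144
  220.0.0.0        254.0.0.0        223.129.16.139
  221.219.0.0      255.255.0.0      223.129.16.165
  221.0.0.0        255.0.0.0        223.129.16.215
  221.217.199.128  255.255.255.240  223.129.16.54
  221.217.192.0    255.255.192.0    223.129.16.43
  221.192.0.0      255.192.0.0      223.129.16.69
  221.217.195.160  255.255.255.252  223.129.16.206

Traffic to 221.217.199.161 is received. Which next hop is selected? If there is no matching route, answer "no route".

Routes whose prefix contains 221.217.199.161:
  220.0.0.0/7 (220.0.0.0 - 221.255.255.255) -> 223.129.16.139
  221.0.0.0/8 (221.0.0.0 - 221.255.255.255) -> 223.129.16.215
  221.192.0.0/10 (221.192.0.0 - 221.255.255.255) -> 223.129.16.69
  221.217.192.0/18 (221.217.192.0 - 221.217.255.255) -> 223.129.16.43
More-specific entries that do NOT match:
  221.217.195.160/30 (221.217.195.160 - 221.217.195.163) does not contain 221.217.199.161
  221.217.199.128/28 (221.217.199.128 - 221.217.199.143) does not contain 221.217.199.161
  221.217.199.128/27 (221.217.199.128 - 221.217.199.159) does not contain 221.217.199.161
  221.89.198.0/23 (221.89.198.0 - 221.89.199.255) does not contain 221.217.199.161
Longest matching prefix is /18 -> next hop 223.129.16.43.

223.129.16.43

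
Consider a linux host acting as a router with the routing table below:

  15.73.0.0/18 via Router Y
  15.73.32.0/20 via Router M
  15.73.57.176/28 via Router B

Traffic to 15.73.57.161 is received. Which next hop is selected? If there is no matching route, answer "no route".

Routes whose prefix contains 15.73.57.161:
  15.73.0.0/18 (15.73.0.0 - 15.73.63.255) -> Router Y
More-specific entries that do NOT match:
  15.73.57.176/28 (15.73.57.176 - 15.73.57.191) does not contain 15.73.57.161
  15.73.32.0/20 (15.73.32.0 - 15.73.47.255) does not contain 15.73.57.161
Longest matching prefix is /18 -> next hop Router Y.

Router Y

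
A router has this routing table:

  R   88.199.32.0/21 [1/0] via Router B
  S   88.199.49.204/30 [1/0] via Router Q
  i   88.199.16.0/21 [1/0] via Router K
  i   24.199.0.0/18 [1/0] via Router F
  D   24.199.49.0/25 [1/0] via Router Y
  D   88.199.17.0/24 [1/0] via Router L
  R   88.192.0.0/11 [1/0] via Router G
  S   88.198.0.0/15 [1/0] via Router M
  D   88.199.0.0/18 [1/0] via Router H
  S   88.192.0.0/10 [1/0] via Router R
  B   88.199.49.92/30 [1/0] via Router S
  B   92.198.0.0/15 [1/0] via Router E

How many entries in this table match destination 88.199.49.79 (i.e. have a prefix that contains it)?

Prefixes containing 88.199.49.79:
  88.192.0.0/10 (88.192.0.0 - 88.255.255.255)
  88.192.0.0/11 (88.192.0.0 - 88.223.255.255)
  88.198.0.0/15 (88.198.0.0 - 88.199.255.255)
  88.199.0.0/18 (88.199.0.0 - 88.199.63.255)
Total matching entries: 4.

4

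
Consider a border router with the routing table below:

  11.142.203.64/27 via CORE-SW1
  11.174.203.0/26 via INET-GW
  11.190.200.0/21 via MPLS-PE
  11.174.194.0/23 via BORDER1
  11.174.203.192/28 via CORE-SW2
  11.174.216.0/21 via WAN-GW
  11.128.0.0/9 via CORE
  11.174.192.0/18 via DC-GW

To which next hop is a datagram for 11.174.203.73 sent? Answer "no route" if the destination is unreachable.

DC-GW

Routes whose prefix contains 11.174.203.73:
  11.128.0.0/9 (11.128.0.0 - 11.255.255.255) -> CORE
  11.174.192.0/18 (11.174.192.0 - 11.174.255.255) -> DC-GW
More-specific entries that do NOT match:
  11.174.203.192/28 (11.174.203.192 - 11.174.203.207) does not contain 11.174.203.73
  11.142.203.64/27 (11.142.203.64 - 11.142.203.95) does not contain 11.174.203.73
  11.174.203.0/26 (11.174.203.0 - 11.174.203.63) does not contain 11.174.203.73
  11.174.194.0/23 (11.174.194.0 - 11.174.195.255) does not contain 11.174.203.73
  11.190.200.0/21 (11.190.200.0 - 11.190.207.255) does not contain 11.174.203.73
  11.174.216.0/21 (11.174.216.0 - 11.174.223.255) does not contain 11.174.203.73
Longest matching prefix is /18 -> next hop DC-GW.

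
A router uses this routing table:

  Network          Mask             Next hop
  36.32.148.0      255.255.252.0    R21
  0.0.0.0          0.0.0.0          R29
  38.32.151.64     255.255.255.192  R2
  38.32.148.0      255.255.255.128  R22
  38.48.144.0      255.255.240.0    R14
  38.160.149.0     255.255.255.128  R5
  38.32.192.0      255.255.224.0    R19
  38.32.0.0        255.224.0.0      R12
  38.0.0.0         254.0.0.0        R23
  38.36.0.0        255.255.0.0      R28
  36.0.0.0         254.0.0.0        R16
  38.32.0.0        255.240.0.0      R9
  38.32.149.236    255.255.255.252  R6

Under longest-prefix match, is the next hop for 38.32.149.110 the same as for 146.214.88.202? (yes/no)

no

38.32.149.110: longest match 38.32.0.0/12 -> R9
146.214.88.202: longest match 0.0.0.0/0 -> R29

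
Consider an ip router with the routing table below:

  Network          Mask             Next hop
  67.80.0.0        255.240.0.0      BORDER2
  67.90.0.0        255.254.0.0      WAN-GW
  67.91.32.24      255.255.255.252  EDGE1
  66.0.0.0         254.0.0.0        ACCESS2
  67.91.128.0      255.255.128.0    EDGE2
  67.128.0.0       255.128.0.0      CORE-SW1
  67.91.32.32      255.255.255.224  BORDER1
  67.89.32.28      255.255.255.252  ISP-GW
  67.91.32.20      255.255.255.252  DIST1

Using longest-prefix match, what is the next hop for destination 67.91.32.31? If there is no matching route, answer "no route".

WAN-GW

Routes whose prefix contains 67.91.32.31:
  66.0.0.0/7 (66.0.0.0 - 67.255.255.255) -> ACCESS2
  67.80.0.0/12 (67.80.0.0 - 67.95.255.255) -> BORDER2
  67.90.0.0/15 (67.90.0.0 - 67.91.255.255) -> WAN-GW
More-specific entries that do NOT match:
  67.91.32.24/30 (67.91.32.24 - 67.91.32.27) does not contain 67.91.32.31
  67.89.32.28/30 (67.89.32.28 - 67.89.32.31) does not contain 67.91.32.31
  67.91.32.20/30 (67.91.32.20 - 67.91.32.23) does not contain 67.91.32.31
  67.91.32.32/27 (67.91.32.32 - 67.91.32.63) does not contain 67.91.32.31
  67.91.128.0/17 (67.91.128.0 - 67.91.255.255) does not contain 67.91.32.31
Longest matching prefix is /15 -> next hop WAN-GW.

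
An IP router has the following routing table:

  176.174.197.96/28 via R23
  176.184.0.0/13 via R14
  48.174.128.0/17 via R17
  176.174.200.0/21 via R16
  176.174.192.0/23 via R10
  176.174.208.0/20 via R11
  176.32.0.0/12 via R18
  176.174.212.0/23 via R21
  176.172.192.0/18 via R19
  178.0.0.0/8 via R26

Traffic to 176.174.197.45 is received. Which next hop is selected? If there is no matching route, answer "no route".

No entry's prefix contains 176.174.197.45; there is no default route.

no route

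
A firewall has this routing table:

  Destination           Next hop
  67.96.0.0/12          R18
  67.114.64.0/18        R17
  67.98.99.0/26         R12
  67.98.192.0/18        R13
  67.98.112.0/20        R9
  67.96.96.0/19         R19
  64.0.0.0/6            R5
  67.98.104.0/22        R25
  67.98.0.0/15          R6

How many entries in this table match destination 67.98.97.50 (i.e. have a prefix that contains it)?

Prefixes containing 67.98.97.50:
  64.0.0.0/6 (64.0.0.0 - 67.255.255.255)
  67.96.0.0/12 (67.96.0.0 - 67.111.255.255)
  67.98.0.0/15 (67.98.0.0 - 67.99.255.255)
Total matching entries: 3.

3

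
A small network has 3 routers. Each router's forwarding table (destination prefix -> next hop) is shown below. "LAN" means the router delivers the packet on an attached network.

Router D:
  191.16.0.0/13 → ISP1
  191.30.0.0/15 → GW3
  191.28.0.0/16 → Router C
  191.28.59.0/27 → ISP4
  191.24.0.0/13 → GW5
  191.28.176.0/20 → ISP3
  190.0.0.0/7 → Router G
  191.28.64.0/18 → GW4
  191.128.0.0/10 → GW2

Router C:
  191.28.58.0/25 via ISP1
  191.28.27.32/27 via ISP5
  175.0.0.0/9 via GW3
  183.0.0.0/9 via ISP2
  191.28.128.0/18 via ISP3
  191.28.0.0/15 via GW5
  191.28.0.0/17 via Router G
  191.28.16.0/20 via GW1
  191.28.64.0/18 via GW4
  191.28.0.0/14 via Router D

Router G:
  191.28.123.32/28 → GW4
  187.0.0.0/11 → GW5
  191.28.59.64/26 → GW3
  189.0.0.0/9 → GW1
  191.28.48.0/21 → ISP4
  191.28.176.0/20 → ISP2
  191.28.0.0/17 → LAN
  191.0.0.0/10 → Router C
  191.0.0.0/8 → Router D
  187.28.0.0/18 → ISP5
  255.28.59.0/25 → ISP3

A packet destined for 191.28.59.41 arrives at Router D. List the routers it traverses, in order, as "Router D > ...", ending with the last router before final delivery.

At Router D: longest match for 191.28.59.41 is 191.28.0.0/16 -> Router C
At Router C: longest match for 191.28.59.41 is 191.28.0.0/17 -> Router G
At Router G: longest match for 191.28.59.41 is 191.28.0.0/17 -> LAN

Router D > Router C > Router G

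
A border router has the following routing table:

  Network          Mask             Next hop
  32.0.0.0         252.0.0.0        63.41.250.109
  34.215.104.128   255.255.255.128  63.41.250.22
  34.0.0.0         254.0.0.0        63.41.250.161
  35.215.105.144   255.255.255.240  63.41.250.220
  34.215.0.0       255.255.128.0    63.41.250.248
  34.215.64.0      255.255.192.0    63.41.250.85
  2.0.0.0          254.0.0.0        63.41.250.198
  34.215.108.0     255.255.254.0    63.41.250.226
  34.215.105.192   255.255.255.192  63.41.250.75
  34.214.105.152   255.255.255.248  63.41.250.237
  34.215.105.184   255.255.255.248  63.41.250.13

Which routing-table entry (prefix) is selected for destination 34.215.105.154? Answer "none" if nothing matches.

Entries matching 34.215.105.154:
  32.0.0.0/6 (32.0.0.0 - 35.255.255.255)
  34.0.0.0/7 (34.0.0.0 - 35.255.255.255)
  34.215.0.0/17 (34.215.0.0 - 34.215.127.255)
  34.215.64.0/18 (34.215.64.0 - 34.215.127.255)
Most specific is 34.215.64.0/18.

34.215.64.0/18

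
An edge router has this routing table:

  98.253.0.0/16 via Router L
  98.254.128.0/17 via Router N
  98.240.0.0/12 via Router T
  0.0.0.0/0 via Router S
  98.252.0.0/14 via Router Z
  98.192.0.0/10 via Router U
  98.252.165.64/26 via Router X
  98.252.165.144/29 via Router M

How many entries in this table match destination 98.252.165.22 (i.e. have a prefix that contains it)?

4

Prefixes containing 98.252.165.22:
  0.0.0.0/0 (default, matches everything)
  98.192.0.0/10 (98.192.0.0 - 98.255.255.255)
  98.240.0.0/12 (98.240.0.0 - 98.255.255.255)
  98.252.0.0/14 (98.252.0.0 - 98.255.255.255)
Total matching entries: 4.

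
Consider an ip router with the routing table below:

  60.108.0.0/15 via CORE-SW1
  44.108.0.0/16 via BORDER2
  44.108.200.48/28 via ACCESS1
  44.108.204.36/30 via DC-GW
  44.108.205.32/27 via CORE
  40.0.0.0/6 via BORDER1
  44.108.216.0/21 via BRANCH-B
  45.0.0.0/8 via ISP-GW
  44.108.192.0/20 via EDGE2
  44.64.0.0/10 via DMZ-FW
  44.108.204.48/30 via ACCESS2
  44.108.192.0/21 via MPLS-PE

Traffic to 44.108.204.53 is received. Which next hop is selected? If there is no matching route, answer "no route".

EDGE2

Routes whose prefix contains 44.108.204.53:
  44.64.0.0/10 (44.64.0.0 - 44.127.255.255) -> DMZ-FW
  44.108.0.0/16 (44.108.0.0 - 44.108.255.255) -> BORDER2
  44.108.192.0/20 (44.108.192.0 - 44.108.207.255) -> EDGE2
More-specific entries that do NOT match:
  44.108.204.36/30 (44.108.204.36 - 44.108.204.39) does not contain 44.108.204.53
  44.108.204.48/30 (44.108.204.48 - 44.108.204.51) does not contain 44.108.204.53
  44.108.200.48/28 (44.108.200.48 - 44.108.200.63) does not contain 44.108.204.53
  44.108.205.32/27 (44.108.205.32 - 44.108.205.63) does not contain 44.108.204.53
  44.108.216.0/21 (44.108.216.0 - 44.108.223.255) does not contain 44.108.204.53
  44.108.192.0/21 (44.108.192.0 - 44.108.199.255) does not contain 44.108.204.53
Longest matching prefix is /20 -> next hop EDGE2.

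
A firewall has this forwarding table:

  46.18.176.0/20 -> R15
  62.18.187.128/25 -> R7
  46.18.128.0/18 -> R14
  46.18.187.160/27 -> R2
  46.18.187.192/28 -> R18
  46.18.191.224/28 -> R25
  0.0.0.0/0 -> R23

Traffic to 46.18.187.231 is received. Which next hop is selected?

Routes whose prefix contains 46.18.187.231:
  0.0.0.0/0 (default, matches everything) -> R23
  46.18.128.0/18 (46.18.128.0 - 46.18.191.255) -> R14
  46.18.176.0/20 (46.18.176.0 - 46.18.191.255) -> R15
More-specific entries that do NOT match:
  46.18.187.192/28 (46.18.187.192 - 46.18.187.207) does not contain 46.18.187.231
  46.18.191.224/28 (46.18.191.224 - 46.18.191.239) does not contain 46.18.187.231
  46.18.187.160/27 (46.18.187.160 - 46.18.187.191) does not contain 46.18.187.231
  62.18.187.128/25 (62.18.187.128 - 62.18.187.255) does not contain 46.18.187.231
Longest matching prefix is /20 -> next hop R15.

R15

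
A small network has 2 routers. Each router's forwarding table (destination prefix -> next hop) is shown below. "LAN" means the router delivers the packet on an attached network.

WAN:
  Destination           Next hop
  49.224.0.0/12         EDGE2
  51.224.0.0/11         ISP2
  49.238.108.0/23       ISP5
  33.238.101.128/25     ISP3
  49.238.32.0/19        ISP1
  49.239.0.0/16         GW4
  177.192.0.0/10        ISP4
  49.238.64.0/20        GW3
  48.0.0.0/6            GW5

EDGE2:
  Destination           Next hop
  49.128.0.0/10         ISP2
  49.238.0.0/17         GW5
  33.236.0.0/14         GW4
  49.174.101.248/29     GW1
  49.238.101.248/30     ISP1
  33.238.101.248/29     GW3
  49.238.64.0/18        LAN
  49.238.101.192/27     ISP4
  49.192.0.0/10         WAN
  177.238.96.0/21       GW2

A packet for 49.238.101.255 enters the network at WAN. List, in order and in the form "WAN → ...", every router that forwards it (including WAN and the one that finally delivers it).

At WAN: longest match for 49.238.101.255 is 49.224.0.0/12 -> EDGE2
At EDGE2: longest match for 49.238.101.255 is 49.238.64.0/18 -> LAN

WAN → EDGE2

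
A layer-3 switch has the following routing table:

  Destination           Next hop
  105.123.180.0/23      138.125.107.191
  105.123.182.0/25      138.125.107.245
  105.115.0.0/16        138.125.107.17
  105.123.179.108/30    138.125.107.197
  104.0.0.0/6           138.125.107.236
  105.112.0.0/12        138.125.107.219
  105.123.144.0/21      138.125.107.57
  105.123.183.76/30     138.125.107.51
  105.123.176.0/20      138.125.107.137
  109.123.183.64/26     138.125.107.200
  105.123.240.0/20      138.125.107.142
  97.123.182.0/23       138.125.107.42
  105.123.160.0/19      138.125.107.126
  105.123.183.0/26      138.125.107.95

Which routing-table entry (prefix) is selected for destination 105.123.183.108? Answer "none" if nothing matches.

105.123.176.0/20

Entries matching 105.123.183.108:
  104.0.0.0/6 (104.0.0.0 - 107.255.255.255)
  105.112.0.0/12 (105.112.0.0 - 105.127.255.255)
  105.123.160.0/19 (105.123.160.0 - 105.123.191.255)
  105.123.176.0/20 (105.123.176.0 - 105.123.191.255)
Most specific is 105.123.176.0/20.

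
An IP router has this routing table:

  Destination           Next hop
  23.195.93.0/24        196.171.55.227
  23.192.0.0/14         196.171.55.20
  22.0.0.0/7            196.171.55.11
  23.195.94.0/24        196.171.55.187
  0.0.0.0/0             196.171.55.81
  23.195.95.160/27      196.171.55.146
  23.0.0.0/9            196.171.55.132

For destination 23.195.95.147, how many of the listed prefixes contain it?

3

Prefixes containing 23.195.95.147:
  0.0.0.0/0 (default, matches everything)
  22.0.0.0/7 (22.0.0.0 - 23.255.255.255)
  23.192.0.0/14 (23.192.0.0 - 23.195.255.255)
Total matching entries: 3.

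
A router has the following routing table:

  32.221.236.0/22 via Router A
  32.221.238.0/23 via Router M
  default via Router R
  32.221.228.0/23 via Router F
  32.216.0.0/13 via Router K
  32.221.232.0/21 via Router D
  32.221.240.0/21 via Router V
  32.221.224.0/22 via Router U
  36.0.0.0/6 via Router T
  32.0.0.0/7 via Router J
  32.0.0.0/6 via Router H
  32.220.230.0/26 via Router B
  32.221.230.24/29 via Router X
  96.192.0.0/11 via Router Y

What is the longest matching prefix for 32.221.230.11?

32.216.0.0/13

Entries matching 32.221.230.11:
  0.0.0.0/0 (default, matches everything)
  32.0.0.0/6 (32.0.0.0 - 35.255.255.255)
  32.0.0.0/7 (32.0.0.0 - 33.255.255.255)
  32.216.0.0/13 (32.216.0.0 - 32.223.255.255)
Most specific is 32.216.0.0/13.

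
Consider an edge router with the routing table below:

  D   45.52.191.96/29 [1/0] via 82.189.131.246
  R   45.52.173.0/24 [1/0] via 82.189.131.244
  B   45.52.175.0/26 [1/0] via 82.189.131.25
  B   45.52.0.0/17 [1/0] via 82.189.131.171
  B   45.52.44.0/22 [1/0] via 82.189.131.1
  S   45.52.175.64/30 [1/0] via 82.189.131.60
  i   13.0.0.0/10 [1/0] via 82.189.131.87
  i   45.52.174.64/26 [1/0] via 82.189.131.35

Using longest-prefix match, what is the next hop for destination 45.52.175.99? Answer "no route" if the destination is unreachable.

No entry's prefix contains 45.52.175.99; there is no default route.

no route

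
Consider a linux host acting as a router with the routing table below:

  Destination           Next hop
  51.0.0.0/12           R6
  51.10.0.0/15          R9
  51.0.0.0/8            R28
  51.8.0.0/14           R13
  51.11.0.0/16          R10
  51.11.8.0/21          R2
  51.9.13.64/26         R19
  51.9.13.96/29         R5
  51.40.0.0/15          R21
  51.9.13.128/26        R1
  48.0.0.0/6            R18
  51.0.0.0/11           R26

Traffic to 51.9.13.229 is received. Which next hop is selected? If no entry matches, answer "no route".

Routes whose prefix contains 51.9.13.229:
  48.0.0.0/6 (48.0.0.0 - 51.255.255.255) -> R18
  51.0.0.0/8 (51.0.0.0 - 51.255.255.255) -> R28
  51.0.0.0/11 (51.0.0.0 - 51.31.255.255) -> R26
  51.0.0.0/12 (51.0.0.0 - 51.15.255.255) -> R6
  51.8.0.0/14 (51.8.0.0 - 51.11.255.255) -> R13
More-specific entries that do NOT match:
  51.9.13.96/29 (51.9.13.96 - 51.9.13.103) does not contain 51.9.13.229
  51.9.13.64/26 (51.9.13.64 - 51.9.13.127) does not contain 51.9.13.229
  51.9.13.128/26 (51.9.13.128 - 51.9.13.191) does not contain 51.9.13.229
  51.11.8.0/21 (51.11.8.0 - 51.11.15.255) does not contain 51.9.13.229
  51.11.0.0/16 (51.11.0.0 - 51.11.255.255) does not contain 51.9.13.229
  51.10.0.0/15 (51.10.0.0 - 51.11.255.255) does not contain 51.9.13.229
  51.40.0.0/15 (51.40.0.0 - 51.41.255.255) does not contain 51.9.13.229
Longest matching prefix is /14 -> next hop R13.

R13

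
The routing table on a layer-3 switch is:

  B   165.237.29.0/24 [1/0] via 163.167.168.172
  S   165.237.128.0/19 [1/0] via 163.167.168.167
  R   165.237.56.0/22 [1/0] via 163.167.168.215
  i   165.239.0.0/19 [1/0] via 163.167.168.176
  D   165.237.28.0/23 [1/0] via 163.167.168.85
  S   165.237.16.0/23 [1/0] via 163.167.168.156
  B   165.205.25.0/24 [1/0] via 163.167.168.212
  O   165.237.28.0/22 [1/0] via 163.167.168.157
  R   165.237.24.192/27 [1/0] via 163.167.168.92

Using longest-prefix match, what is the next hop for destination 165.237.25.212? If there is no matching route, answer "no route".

no route

No entry's prefix contains 165.237.25.212; there is no default route.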